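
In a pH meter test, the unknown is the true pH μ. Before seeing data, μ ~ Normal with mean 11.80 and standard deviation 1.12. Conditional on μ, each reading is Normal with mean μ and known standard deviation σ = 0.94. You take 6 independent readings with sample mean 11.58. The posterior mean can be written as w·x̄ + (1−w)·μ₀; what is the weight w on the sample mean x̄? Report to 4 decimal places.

For Normal data with known variance σ², a Normal(μ₀, σ₀²) prior on μ is conjugate. Posterior precision = 1/σ₀² + n/σ²; posterior mean is the precision-weighted average of μ₀ and x̄.
σ₀² = 1.12² = 1.2544, σ² = 0.94² = 0.8836. Prior precision 1/σ₀² = 1/1.2544; data precision n/σ² = 6/0.8836.
w = (n/σ²)/(1/σ₀² + n/σ²) = n·σ₀²/(σ² + n·σ₀²) = 6·1.2544/(0.8836 + 6·1.2544) = 7.5264/8.41 = 0.8949.

0.8949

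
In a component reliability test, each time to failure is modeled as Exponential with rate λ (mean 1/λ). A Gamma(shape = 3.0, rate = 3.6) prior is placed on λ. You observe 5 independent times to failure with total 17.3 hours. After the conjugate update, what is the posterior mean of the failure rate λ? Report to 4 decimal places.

0.3828

With a Gamma(shape α, rate β) prior on the exponential rate λ, the posterior after n observations with total T = Σxᵢ is Gamma(α+n, β+T).
Posterior: Gamma(3.0+5, 3.6+17.3) = Gamma(8.0, 20.9).
Posterior mean of λ = α/β = 8.0/20.9 = 0.3828.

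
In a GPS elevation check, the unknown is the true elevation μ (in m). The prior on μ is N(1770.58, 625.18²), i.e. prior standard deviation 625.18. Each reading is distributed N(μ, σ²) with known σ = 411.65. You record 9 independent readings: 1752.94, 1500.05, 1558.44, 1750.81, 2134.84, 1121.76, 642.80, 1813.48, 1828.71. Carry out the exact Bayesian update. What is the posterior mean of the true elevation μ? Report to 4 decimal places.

For Normal data with known variance σ², a Normal(μ₀, σ₀²) prior on μ is conjugate. Posterior precision = 1/σ₀² + n/σ²; posterior mean is the precision-weighted average of μ₀ and x̄.
Σxᵢ = 1752.94 + 1500.05 + 1558.44 + 1750.81 + 2134.84 + 1121.76 + 642.80 + 1813.48 + 1828.71 = 14103.83, so n·x̄ = 14103.83.
σ₀² = 625.18² = 390850.0324, σ² = 411.65² = 169455.7225; σ² + n·σ₀² = 169455.7225 + 9·390850.0324 = 3687106.0141.
Posterior mean = (μ₀/σ₀² + n·x̄/σ²)/(1/σ₀² + n/σ²) = (σ²·μ₀ + σ₀²·n·x̄)/(σ² + n·σ₀²) = (169455.7225·1770.58 + 390850.0324·14103.83)/3687106.0141 = 5812517325.608142/3687106.0141 = 1576.4443.

1576.4443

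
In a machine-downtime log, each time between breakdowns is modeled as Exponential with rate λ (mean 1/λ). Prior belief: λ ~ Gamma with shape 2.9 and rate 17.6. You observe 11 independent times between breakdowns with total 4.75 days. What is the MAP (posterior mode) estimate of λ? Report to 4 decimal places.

0.5772

With a Gamma(shape α, rate β) prior on the exponential rate λ, the posterior after n observations with total T = Σxᵢ is Gamma(α+n, β+T).
Posterior: Gamma(2.9+11, 17.6+4.75) = Gamma(13.9, 22.35).
Mode = (α−1)/β = 0.5772.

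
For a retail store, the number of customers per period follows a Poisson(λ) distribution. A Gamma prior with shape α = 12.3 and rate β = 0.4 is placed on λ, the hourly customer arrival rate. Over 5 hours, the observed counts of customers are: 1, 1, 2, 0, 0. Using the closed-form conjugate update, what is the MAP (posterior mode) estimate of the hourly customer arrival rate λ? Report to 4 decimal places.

2.8333

With a Gamma(shape α, rate β) prior, the Poisson likelihood is conjugate: the posterior is Gamma(α + ΣXᵢ, β + n).
Sum of counts S = 4 over n = 5 hours.
Posterior: Gamma(α+S, β+n) = Gamma(12.3+4, 0.4+5) = Gamma(16.3, 5.4).
Mode of Gamma(α,β) for α≥1 is (α−1)/β = 15.3/5.4 = 2.8333.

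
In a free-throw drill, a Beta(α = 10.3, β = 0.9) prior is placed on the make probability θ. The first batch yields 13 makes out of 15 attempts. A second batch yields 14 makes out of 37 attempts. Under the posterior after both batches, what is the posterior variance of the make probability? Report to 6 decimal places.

0.003767

The Beta prior is conjugate to a Binomial/Bernoulli likelihood; the update adds successes to α and failures to β.
After batch 1: Beta(10.3+13, 0.9+2) = Beta(23.3, 2.9).
After batch 2: Beta(23.3+14, 2.9+23) = Beta(37.3, 25.9).
Var = αβ/((α+β)²(α+β+1)) = 37.3·25.9/(63.2²·64.2) = 0.003767.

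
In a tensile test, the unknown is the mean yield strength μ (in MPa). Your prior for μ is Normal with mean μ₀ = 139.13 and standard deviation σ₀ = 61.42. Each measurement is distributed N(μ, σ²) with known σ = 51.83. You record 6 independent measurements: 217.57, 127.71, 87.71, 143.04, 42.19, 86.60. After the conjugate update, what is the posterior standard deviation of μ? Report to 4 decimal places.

20.0056

For Normal data with known variance σ², a Normal(μ₀, σ₀²) prior on μ is conjugate. Posterior precision = 1/σ₀² + n/σ²; posterior mean is the precision-weighted average of μ₀ and x̄.
σ₀² = 61.42² = 3772.4164, σ² = 51.83² = 2686.3489; σ² + n·σ₀² = 2686.3489 + 6·3772.4164 = 25320.8473.
Posterior precision = 1/σ₀² + n/σ² = 1/3772.4164 + 6/2686.3489 = (σ² + n·σ₀²)/(σ₀²σ²) = 25320.8473/(3772.4164·2686.3489); posterior variance σₙ² = σ₀²σ²/(σ² + n·σ₀²) = 3772.4164·2686.3489/25320.8473 = 400.224626.
Posterior SD = √σₙ² = √(3772.4164·2686.3489/25320.8473) = 20.0056.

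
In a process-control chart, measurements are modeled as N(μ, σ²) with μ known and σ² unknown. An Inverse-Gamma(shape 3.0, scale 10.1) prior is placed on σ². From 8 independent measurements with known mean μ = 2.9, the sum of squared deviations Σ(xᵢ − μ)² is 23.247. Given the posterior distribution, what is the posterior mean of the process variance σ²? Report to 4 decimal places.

With known mean μ and an Inverse-Gamma(α, β) prior on σ², the Normal likelihood is conjugate: posterior is Inv-Gamma(α + n/2, β + Σ(xᵢ−μ)²/2).
Posterior: Inv-Gamma(3.0 + 8/2, 10.1 + 23.247/2) = Inv-Gamma(7.00, 21.7235).
E[σ²|data] = β/(α−1) = 21.7235/6.00 = 3.6206.

3.6206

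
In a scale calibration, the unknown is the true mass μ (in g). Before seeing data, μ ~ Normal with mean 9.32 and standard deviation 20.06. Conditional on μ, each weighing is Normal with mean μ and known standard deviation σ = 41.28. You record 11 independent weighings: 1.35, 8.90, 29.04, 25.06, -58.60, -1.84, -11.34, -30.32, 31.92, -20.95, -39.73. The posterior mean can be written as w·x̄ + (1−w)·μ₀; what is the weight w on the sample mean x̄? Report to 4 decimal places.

For Normal data with known variance σ², a Normal(μ₀, σ₀²) prior on μ is conjugate. Posterior precision = 1/σ₀² + n/σ²; posterior mean is the precision-weighted average of μ₀ and x̄.
σ₀² = 20.06² = 402.4036, σ² = 41.28² = 1704.0384. Prior precision 1/σ₀² = 1/402.4036; data precision n/σ² = 11/1704.0384.
w = (n/σ²)/(1/σ₀² + n/σ²) = n·σ₀²/(σ² + n·σ₀²) = 11·402.4036/(1704.0384 + 11·402.4036) = 4426.4396/6130.478 = 0.7220.

0.7220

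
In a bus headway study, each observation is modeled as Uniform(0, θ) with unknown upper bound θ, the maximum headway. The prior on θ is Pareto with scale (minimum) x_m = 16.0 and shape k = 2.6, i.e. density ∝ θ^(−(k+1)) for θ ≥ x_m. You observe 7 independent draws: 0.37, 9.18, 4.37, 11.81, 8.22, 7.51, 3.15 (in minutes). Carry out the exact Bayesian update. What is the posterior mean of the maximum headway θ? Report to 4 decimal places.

17.8605

A Pareto(scale x_m, shape k) prior on the upper bound θ of Uniform(0, θ) is conjugate: posterior is Pareto(max(x_m, max xᵢ), k + n).
Sample maximum = 11.81; prior scale x_m = 16.0 → posterior scale = max = 16.00.
Posterior shape = 2.6 + 7 = 9.6.
E[θ|data] = k·x_m/(k−1) = 9.6·16.00/8.6 = 17.8605.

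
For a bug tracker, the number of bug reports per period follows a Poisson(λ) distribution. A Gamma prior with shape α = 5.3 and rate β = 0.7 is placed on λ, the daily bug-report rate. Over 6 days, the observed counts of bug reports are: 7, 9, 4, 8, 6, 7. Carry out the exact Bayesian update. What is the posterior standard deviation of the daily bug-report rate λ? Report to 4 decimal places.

1.0156

With a Gamma(shape α, rate β) prior, the Poisson likelihood is conjugate: the posterior is Gamma(α + ΣXᵢ, β + n).
Sum of counts S = 41 over n = 6 days.
Posterior: Gamma(α+S, β+n) = Gamma(5.3+41, 0.7+6) = Gamma(46.3, 6.7).
SD = √α/β = √46.3/6.7 = 1.0156.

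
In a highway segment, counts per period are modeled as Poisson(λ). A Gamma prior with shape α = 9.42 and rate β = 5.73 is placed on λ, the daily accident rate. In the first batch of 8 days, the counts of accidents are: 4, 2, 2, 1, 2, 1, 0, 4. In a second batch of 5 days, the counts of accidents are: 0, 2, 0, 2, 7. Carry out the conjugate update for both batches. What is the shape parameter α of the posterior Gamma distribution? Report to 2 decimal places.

36.42

With a Gamma(shape α, rate β) prior, the Poisson likelihood is conjugate: the posterior is Gamma(α + ΣXᵢ, β + n).
Batch 1: sum of counts S = 16 over n = 8 days.
After batch 1: Gamma(α+S, β+n) = Gamma(9.42+16, 5.73+8) = Gamma(25.42, 13.73).
Batch 2: sum of counts S = 11 over n = 5 days.
After batch 2: Gamma(α+S, β+n) = Gamma(25.42+11, 13.73+5) = Gamma(36.42, 18.73).
Posterior α = 36.42.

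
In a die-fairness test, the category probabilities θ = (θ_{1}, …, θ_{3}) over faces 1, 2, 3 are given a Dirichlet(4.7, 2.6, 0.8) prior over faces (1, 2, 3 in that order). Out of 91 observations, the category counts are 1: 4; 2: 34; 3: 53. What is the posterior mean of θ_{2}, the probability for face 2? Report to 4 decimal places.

The Dirichlet prior is conjugate to the Multinomial likelihood: each posterior αⱼ = prior αⱼ + observed count nⱼ.
Posterior concentration: (8.7, 36.6, 53.8), total = 99.1.
E[θ_{2}|data] = α_{2}/Σα = 36.6/99.1 = 0.3693.

0.3693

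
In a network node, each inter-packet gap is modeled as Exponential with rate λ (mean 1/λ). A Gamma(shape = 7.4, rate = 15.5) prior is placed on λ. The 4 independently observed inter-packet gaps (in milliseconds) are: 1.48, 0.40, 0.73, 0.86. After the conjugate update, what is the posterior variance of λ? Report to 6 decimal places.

With a Gamma(shape α, rate β) prior on the exponential rate λ, the posterior after n observations with total T = Σxᵢ is Gamma(α+n, β+T).
Sum of observations T = 3.47 milliseconds; n = 4.
Posterior: Gamma(7.4+4, 15.5+3.47) = Gamma(11.4, 18.97).
Var = α/β² = 0.031679.

0.031679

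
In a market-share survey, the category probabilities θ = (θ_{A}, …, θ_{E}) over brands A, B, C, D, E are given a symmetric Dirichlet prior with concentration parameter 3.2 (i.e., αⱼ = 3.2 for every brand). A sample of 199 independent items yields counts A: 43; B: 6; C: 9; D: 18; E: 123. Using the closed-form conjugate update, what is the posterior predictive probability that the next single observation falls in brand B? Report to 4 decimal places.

The Dirichlet prior is conjugate to the Multinomial likelihood: each posterior αⱼ = prior αⱼ + observed count nⱼ.
Posterior concentration: (46.2, 9.2, 12.2, 21.2, 126.2), total = 215.0.
P(next = B | data) = α_{B}/Σα = 0.0428.

0.0428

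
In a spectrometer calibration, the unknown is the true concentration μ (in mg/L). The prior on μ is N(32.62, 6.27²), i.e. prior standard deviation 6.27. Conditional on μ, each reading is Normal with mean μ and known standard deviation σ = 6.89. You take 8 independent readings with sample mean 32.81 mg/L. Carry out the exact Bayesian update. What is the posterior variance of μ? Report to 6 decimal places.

For Normal data with known variance σ², a Normal(μ₀, σ₀²) prior on μ is conjugate. Posterior precision = 1/σ₀² + n/σ²; posterior mean is the precision-weighted average of μ₀ and x̄.
σ₀² = 6.27² = 39.3129, σ² = 6.89² = 47.4721; σ² + n·σ₀² = 47.4721 + 8·39.3129 = 361.9753.
Posterior precision = 1/σ₀² + n/σ² = 1/39.3129 + 8/47.4721 = (σ² + n·σ₀²)/(σ₀²σ²) = 361.9753/(39.3129·47.4721); posterior variance σₙ² = σ₀²σ²/(σ² + n·σ₀²) = 39.3129·47.4721/361.9753 = 5.155783.

5.155783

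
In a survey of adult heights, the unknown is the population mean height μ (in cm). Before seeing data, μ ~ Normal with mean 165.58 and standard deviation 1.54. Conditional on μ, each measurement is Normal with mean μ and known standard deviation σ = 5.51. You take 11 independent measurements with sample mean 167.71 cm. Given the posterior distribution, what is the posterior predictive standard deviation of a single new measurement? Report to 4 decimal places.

For Normal data with known variance σ², a Normal(μ₀, σ₀²) prior on μ is conjugate. Posterior precision = 1/σ₀² + n/σ²; posterior mean is the precision-weighted average of μ₀ and x̄.
σ₀² = 1.54² = 2.3716, σ² = 5.51² = 30.3601; σ² + n·σ₀² = 30.3601 + 11·2.3716 = 56.4477.
Posterior precision = 1/σ₀² + n/σ² = 1/2.3716 + 11/30.3601 = (σ² + n·σ₀²)/(σ₀²σ²) = 56.4477/(2.3716·30.3601); posterior variance σₙ² = σ₀²σ²/(σ² + n·σ₀²) = 2.3716·30.3601/56.4477 = 1.275553.
Predictive variance for one new observation = σₙ² + σ² = 2.3716·30.3601/56.4477 + 30.3601 = σ²·(σ₀² + 56.4477)/56.4477 = 30.3601·58.8193/56.4477 = 31.635653; SD = √(30.3601·58.8193/56.4477) = 5.6246.

5.6246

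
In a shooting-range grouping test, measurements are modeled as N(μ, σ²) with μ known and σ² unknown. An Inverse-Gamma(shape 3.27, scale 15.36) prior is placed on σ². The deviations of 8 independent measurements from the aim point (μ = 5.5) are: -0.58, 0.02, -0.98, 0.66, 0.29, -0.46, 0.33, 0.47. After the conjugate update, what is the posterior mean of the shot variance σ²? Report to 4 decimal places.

2.6378

With known mean μ and an Inverse-Gamma(α, β) prior on σ², the Normal likelihood is conjugate: posterior is Inv-Gamma(α + n/2, β + Σ(xᵢ−μ)²/2).
Σ(xᵢ−μ)² = (-0.58)² + (0.02)² + (-0.98)² + (0.66)² + (0.29)² + (-0.46)² + (0.33)² + (0.47)² = 2.3583.
Posterior: Inv-Gamma(3.27 + 8/2, 15.36 + 2.3583/2) = Inv-Gamma(7.27, 16.53915).
E[σ²|data] = β/(α−1) = 16.53915/6.27 = 2.6378.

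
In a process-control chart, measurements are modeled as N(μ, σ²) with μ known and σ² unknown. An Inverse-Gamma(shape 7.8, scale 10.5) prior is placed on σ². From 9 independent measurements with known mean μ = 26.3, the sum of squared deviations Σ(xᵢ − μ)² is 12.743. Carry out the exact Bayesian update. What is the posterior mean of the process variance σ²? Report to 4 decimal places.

With known mean μ and an Inverse-Gamma(α, β) prior on σ², the Normal likelihood is conjugate: posterior is Inv-Gamma(α + n/2, β + Σ(xᵢ−μ)²/2).
Posterior: Inv-Gamma(7.8 + 9/2, 10.5 + 12.743/2) = Inv-Gamma(12.30, 16.8715).
E[σ²|data] = β/(α−1) = 16.8715/11.30 = 1.4931.

1.4931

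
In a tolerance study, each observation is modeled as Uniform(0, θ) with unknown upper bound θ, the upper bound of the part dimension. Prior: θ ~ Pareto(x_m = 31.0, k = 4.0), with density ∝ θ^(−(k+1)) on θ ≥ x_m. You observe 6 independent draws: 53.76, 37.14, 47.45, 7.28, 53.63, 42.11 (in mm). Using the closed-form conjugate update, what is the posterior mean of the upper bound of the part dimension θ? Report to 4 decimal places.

A Pareto(scale x_m, shape k) prior on the upper bound θ of Uniform(0, θ) is conjugate: posterior is Pareto(max(x_m, max xᵢ), k + n).
Sample maximum = 53.76; prior scale x_m = 31.0 → posterior scale = max = 53.76.
Posterior shape = 4.0 + 6 = 10.0.
E[θ|data] = k·x_m/(k−1) = 10.0·53.76/9.0 = 59.7333.

59.7333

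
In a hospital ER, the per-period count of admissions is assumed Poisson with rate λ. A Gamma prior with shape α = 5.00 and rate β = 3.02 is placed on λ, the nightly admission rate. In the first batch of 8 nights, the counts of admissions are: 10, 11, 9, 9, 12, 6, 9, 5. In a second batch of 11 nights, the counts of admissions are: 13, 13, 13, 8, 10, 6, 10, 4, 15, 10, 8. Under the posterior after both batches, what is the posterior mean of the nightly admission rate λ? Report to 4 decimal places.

With a Gamma(shape α, rate β) prior, the Poisson likelihood is conjugate: the posterior is Gamma(α + ΣXᵢ, β + n).
Batch 1: sum of counts S = 71 over n = 8 nights.
After batch 1: Gamma(α+S, β+n) = Gamma(5.00+71, 3.02+8) = Gamma(76.00, 11.02).
Batch 2: sum of counts S = 110 over n = 11 nights.
After batch 2: Gamma(α+S, β+n) = Gamma(76.00+110, 11.02+11) = Gamma(186.00, 22.02).
Posterior mean = α/β = 186.00/22.02 = 8.4469.

8.4469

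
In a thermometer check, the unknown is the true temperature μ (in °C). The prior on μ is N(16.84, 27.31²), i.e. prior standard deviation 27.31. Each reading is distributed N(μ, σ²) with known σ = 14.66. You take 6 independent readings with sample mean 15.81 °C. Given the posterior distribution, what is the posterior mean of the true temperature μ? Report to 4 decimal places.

15.8572

For Normal data with known variance σ², a Normal(μ₀, σ₀²) prior on μ is conjugate. Posterior precision = 1/σ₀² + n/σ²; posterior mean is the precision-weighted average of μ₀ and x̄.
n·x̄ = 6·15.81 = 94.86.
σ₀² = 27.31² = 745.8361, σ² = 14.66² = 214.9156; σ² + n·σ₀² = 214.9156 + 6·745.8361 = 4689.9322.
Posterior mean = (μ₀/σ₀² + n·x̄/σ²)/(1/σ₀² + n/σ²) = (σ²·μ₀ + σ₀²·n·x̄)/(σ² + n·σ₀²) = (214.9156·16.84 + 745.8361·94.86)/4689.9322 = 74369.19115/4689.9322 = 15.8572.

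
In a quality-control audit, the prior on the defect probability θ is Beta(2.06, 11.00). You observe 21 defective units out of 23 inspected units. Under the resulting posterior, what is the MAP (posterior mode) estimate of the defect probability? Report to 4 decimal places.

The Beta prior is conjugate to a Binomial/Bernoulli likelihood; the update adds successes to α and failures to β.
Posterior: Beta(α+k, β+n−k) = Beta(2.06+21, 11.00+2) = Beta(23.06, 13.00).
Mode of Beta(a,b) for a,b>1 is (a−1)/(a+b−2) = 22.06/34.06 = 0.6477.

0.6477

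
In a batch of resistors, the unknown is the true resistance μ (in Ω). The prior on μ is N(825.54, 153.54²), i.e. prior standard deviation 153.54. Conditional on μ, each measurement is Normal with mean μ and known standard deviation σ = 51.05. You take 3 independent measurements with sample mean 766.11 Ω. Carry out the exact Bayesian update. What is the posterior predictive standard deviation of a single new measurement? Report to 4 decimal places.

58.6850

For Normal data with known variance σ², a Normal(μ₀, σ₀²) prior on μ is conjugate. Posterior precision = 1/σ₀² + n/σ²; posterior mean is the precision-weighted average of μ₀ and x̄.
σ₀² = 153.54² = 23574.5316, σ² = 51.05² = 2606.1025; σ² + n·σ₀² = 2606.1025 + 3·23574.5316 = 73329.6973.
Posterior precision = 1/σ₀² + n/σ² = 1/23574.5316 + 3/2606.1025 = (σ² + n·σ₀²)/(σ₀²σ²) = 73329.6973/(23574.5316·2606.1025); posterior variance σₙ² = σ₀²σ²/(σ² + n·σ₀²) = 23574.5316·2606.1025/73329.6973 = 837.827620.
Predictive variance for one new observation = σₙ² + σ² = 23574.5316·2606.1025/73329.6973 + 2606.1025 = σ²·(σ₀² + 73329.6973)/73329.6973 = 2606.1025·96904.2289/73329.6973 = 3443.930120; SD = √(2606.1025·96904.2289/73329.6973) = 58.6850.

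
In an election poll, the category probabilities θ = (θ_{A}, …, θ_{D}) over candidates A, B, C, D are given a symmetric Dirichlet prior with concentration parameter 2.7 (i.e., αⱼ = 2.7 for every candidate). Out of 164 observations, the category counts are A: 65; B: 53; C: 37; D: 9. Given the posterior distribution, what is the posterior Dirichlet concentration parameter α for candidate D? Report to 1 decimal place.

11.7

The Dirichlet prior is conjugate to the Multinomial likelihood: each posterior αⱼ = prior αⱼ + observed count nⱼ.
Posterior concentration: (67.7, 55.7, 39.7, 11.7), total = 174.8.
α_{D} = 2.7 + 9 = 11.7.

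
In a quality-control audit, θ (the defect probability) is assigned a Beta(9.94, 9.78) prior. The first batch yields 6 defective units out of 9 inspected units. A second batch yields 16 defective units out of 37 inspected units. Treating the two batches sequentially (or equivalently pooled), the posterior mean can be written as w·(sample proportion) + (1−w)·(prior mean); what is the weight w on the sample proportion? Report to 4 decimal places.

The Beta prior is conjugate to a Binomial/Bernoulli likelihood; the update adds successes to α and failures to β.
Total number of inspected units: n = 9 + 37 = 46.
Posterior mean = (α₀+k)/(α₀+β₀+n) = [n/(α₀+β₀+n)]·(k/n) + [(α₀+β₀)/(α₀+β₀+n)]·α₀/(α₀+β₀), so only n and the prior enter the weight.
The weight on the data is w = n/(α₀+β₀+n) = 46/(9.94+9.78+46) = 46/65.72 = 0.6999.

0.6999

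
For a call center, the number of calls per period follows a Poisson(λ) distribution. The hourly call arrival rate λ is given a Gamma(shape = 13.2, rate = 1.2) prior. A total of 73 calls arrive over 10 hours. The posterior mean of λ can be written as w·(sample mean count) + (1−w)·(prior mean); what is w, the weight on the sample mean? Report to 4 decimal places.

With a Gamma(shape α, rate β) prior, the Poisson likelihood is conjugate: the posterior is Gamma(α + ΣXᵢ, β + n).
Posterior mean = (α₀+S)/(β₀+n) = [n/(β₀+n)]·(S/n) + [β₀/(β₀+n)]·(α₀/β₀), so only n and β₀ enter the weight.
Weight on data w = n/(β₀+n) = 10/(1.2+10) = 10/11.2 = 0.8929.

0.8929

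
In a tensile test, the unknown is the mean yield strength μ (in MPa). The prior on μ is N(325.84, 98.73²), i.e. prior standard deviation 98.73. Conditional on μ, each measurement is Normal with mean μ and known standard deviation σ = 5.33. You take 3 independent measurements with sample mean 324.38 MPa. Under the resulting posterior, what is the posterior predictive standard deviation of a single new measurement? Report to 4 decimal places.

For Normal data with known variance σ², a Normal(μ₀, σ₀²) prior on μ is conjugate. Posterior precision = 1/σ₀² + n/σ²; posterior mean is the precision-weighted average of μ₀ and x̄.
σ₀² = 98.73² = 9747.6129, σ² = 5.33² = 28.4089; σ² + n·σ₀² = 28.4089 + 3·9747.6129 = 29271.2476.
Posterior precision = 1/σ₀² + n/σ² = 1/9747.6129 + 3/28.4089 = (σ² + n·σ₀²)/(σ₀²σ²) = 29271.2476/(9747.6129·28.4089); posterior variance σₙ² = σ₀²σ²/(σ² + n·σ₀²) = 9747.6129·28.4089/29271.2476 = 9.460443.
Predictive variance for one new observation = σₙ² + σ² = 9747.6129·28.4089/29271.2476 + 28.4089 = σ²·(σ₀² + 29271.2476)/29271.2476 = 28.4089·39018.8605/29271.2476 = 37.869343; SD = √(28.4089·39018.8605/29271.2476) = 6.1538.

6.1538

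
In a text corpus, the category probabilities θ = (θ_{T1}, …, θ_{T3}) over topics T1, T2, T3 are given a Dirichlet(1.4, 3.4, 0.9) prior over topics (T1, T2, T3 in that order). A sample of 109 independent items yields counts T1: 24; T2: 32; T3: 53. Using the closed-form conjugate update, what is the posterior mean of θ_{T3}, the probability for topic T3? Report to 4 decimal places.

The Dirichlet prior is conjugate to the Multinomial likelihood: each posterior αⱼ = prior αⱼ + observed count nⱼ.
Posterior concentration: (25.4, 35.4, 53.9), total = 114.7.
E[θ_{T3}|data] = α_{T3}/Σα = 53.9/114.7 = 0.4699.

0.4699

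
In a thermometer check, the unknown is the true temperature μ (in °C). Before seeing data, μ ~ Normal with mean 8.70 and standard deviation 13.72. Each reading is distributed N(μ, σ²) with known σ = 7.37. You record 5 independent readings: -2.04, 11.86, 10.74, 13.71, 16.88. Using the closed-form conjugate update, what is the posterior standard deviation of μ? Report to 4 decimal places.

For Normal data with known variance σ², a Normal(μ₀, σ₀²) prior on μ is conjugate. Posterior precision = 1/σ₀² + n/σ²; posterior mean is the precision-weighted average of μ₀ and x̄.
σ₀² = 13.72² = 188.2384, σ² = 7.37² = 54.3169; σ² + n·σ₀² = 54.3169 + 5·188.2384 = 995.5089.
Posterior precision = 1/σ₀² + n/σ² = 1/188.2384 + 5/54.3169 = (σ² + n·σ₀²)/(σ₀²σ²) = 995.5089/(188.2384·54.3169); posterior variance σₙ² = σ₀²σ²/(σ² + n·σ₀²) = 188.2384·54.3169/995.5089 = 10.270653.
Posterior SD = √σₙ² = √(188.2384·54.3169/995.5089) = 3.2048.

3.2048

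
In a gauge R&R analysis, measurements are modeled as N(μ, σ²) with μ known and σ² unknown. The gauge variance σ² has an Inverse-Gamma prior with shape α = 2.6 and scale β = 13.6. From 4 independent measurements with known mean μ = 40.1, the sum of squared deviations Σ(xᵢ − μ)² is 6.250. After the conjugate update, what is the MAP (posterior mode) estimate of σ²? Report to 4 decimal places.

With known mean μ and an Inverse-Gamma(α, β) prior on σ², the Normal likelihood is conjugate: posterior is Inv-Gamma(α + n/2, β + Σ(xᵢ−μ)²/2).
Posterior: Inv-Gamma(2.6 + 4/2, 13.6 + 6.250/2) = Inv-Gamma(4.60, 16.7250).
Mode = β/(α+1) = 16.7250/5.60 = 2.9866.

2.9866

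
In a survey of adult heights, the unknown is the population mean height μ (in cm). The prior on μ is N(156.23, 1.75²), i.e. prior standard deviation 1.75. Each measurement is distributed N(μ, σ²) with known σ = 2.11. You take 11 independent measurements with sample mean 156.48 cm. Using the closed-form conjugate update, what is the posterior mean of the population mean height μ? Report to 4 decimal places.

For Normal data with known variance σ², a Normal(μ₀, σ₀²) prior on μ is conjugate. Posterior precision = 1/σ₀² + n/σ²; posterior mean is the precision-weighted average of μ₀ and x̄.
n·x̄ = 11·156.48 = 1721.28.
σ₀² = 1.75² = 3.0625, σ² = 2.11² = 4.4521; σ² + n·σ₀² = 4.4521 + 11·3.0625 = 38.1396.
Posterior mean = (μ₀/σ₀² + n·x̄/σ²)/(1/σ₀² + n/σ²) = (σ²·μ₀ + σ₀²·n·x̄)/(σ² + n·σ₀²) = (4.4521·156.23 + 3.0625·1721.28)/38.1396 = 5966.971583/38.1396 = 156.4508.

156.4508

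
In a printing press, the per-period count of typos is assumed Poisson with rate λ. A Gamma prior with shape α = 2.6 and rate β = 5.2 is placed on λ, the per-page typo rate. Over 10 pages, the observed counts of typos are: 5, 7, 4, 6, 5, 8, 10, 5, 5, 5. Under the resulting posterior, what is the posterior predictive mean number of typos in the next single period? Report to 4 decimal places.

With a Gamma(shape α, rate β) prior, the Poisson likelihood is conjugate: the posterior is Gamma(α + ΣXᵢ, β + n).
Sum of counts S = 60 over n = 10 pages.
Posterior: Gamma(α+S, β+n) = Gamma(2.6+60, 5.2+10) = Gamma(62.6, 15.2).
The predictive distribution for one future period is NegBinom with mean α/β = 4.1184.

4.1184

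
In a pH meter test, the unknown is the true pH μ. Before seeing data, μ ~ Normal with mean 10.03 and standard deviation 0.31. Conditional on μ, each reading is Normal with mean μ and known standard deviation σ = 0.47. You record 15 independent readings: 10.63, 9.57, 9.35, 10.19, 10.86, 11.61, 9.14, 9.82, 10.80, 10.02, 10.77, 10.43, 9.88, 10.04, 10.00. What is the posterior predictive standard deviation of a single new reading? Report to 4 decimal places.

For Normal data with known variance σ², a Normal(μ₀, σ₀²) prior on μ is conjugate. Posterior precision = 1/σ₀² + n/σ²; posterior mean is the precision-weighted average of μ₀ and x̄.
σ₀² = 0.31² = 0.0961, σ² = 0.47² = 0.2209; σ² + n·σ₀² = 0.2209 + 15·0.0961 = 1.6624.
Posterior precision = 1/σ₀² + n/σ² = 1/0.0961 + 15/0.2209 = (σ² + n·σ₀²)/(σ₀²σ²) = 1.6624/(0.0961·0.2209); posterior variance σₙ² = σ₀²σ²/(σ² + n·σ₀²) = 0.0961·0.2209/1.6624 = 0.012770.
Predictive variance for one new observation = σₙ² + σ² = 0.0961·0.2209/1.6624 + 0.2209 = σ²·(σ₀² + 1.6624)/1.6624 = 0.2209·1.7585/1.6624 = 0.233670; SD = √(0.2209·1.7585/1.6624) = 0.4834.

0.4834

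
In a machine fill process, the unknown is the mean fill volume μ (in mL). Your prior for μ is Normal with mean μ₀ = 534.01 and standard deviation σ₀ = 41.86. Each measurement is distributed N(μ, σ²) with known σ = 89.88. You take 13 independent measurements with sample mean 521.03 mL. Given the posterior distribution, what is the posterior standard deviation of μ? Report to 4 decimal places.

21.4180

For Normal data with known variance σ², a Normal(μ₀, σ₀²) prior on μ is conjugate. Posterior precision = 1/σ₀² + n/σ²; posterior mean is the precision-weighted average of μ₀ and x̄.
σ₀² = 41.86² = 1752.2596, σ² = 89.88² = 8078.4144; σ² + n·σ₀² = 8078.4144 + 13·1752.2596 = 30857.7892.
Posterior precision = 1/σ₀² + n/σ² = 1/1752.2596 + 13/8078.4144 = (σ² + n·σ₀²)/(σ₀²σ²) = 30857.7892/(1752.2596·8078.4144); posterior variance σₙ² = σ₀²σ²/(σ² + n·σ₀²) = 1752.2596·8078.4144/30857.7892 = 458.732772.
Posterior SD = √σₙ² = √(1752.2596·8078.4144/30857.7892) = 21.4180.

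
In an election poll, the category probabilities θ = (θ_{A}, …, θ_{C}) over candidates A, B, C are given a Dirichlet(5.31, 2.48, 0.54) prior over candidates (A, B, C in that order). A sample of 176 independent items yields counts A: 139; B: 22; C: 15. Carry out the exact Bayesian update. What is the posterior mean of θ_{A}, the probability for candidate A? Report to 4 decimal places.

0.7829

The Dirichlet prior is conjugate to the Multinomial likelihood: each posterior αⱼ = prior αⱼ + observed count nⱼ.
Posterior concentration: (144.31, 24.48, 15.54), total = 184.33.
E[θ_{A}|data] = α_{A}/Σα = 144.31/184.33 = 0.7829.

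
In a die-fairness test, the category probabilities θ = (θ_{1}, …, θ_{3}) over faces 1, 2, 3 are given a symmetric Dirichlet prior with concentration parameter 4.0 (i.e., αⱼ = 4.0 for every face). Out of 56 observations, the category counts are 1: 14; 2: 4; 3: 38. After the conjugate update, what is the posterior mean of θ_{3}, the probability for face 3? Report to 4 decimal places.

The Dirichlet prior is conjugate to the Multinomial likelihood: each posterior αⱼ = prior αⱼ + observed count nⱼ.
Posterior concentration: (18.0, 8.0, 42.0), total = 68.0.
E[θ_{3}|data] = α_{3}/Σα = 42.0/68.0 = 0.6176.

0.6176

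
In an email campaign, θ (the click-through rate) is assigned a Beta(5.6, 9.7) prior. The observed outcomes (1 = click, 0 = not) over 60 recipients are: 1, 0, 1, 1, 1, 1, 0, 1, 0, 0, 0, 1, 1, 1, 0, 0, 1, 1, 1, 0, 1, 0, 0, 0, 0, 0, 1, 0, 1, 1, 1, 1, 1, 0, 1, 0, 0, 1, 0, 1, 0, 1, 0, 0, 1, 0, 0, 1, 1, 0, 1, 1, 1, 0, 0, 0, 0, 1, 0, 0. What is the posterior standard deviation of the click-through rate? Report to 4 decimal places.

The Beta prior is conjugate to a Binomial/Bernoulli likelihood; the update adds successes to α and failures to β.
Posterior: Beta(α+k, β+n−k) = Beta(5.6+30, 9.7+30) = Beta(35.6, 39.7).
Var = αβ/((α+β)²(α+β+1)) = 35.6·39.7/(75.3²·76.3) = 0.00326683; SD = √0.00326683 = 0.0572.

0.0572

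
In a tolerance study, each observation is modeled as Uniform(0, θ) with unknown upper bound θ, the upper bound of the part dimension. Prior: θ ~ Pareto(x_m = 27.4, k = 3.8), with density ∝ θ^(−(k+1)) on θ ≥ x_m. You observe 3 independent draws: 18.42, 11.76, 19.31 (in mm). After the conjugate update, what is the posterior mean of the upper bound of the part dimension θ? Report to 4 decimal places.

A Pareto(scale x_m, shape k) prior on the upper bound θ of Uniform(0, θ) is conjugate: posterior is Pareto(max(x_m, max xᵢ), k + n).
Sample maximum = 19.31; prior scale x_m = 27.4 → posterior scale = max = 27.40.
Posterior shape = 3.8 + 3 = 6.8.
E[θ|data] = k·x_m/(k−1) = 6.8·27.40/5.8 = 32.1241.

32.1241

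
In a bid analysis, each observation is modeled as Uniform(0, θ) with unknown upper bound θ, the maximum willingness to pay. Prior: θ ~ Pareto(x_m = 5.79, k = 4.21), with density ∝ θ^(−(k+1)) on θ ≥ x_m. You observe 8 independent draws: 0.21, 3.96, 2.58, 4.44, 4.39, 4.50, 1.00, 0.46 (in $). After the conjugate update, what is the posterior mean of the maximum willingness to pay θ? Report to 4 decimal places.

6.3065

A Pareto(scale x_m, shape k) prior on the upper bound θ of Uniform(0, θ) is conjugate: posterior is Pareto(max(x_m, max xᵢ), k + n).
Sample maximum = 4.50; prior scale x_m = 5.79 → posterior scale = max = 5.79.
Posterior shape = 4.21 + 8 = 12.21.
E[θ|data] = k·x_m/(k−1) = 12.21·5.79/11.21 = 6.3065.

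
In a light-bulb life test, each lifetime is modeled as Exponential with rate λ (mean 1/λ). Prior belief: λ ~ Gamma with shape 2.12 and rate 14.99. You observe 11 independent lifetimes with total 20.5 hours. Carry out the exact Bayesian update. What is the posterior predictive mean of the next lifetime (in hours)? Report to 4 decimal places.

2.9282

With a Gamma(shape α, rate β) prior on the exponential rate λ, the posterior after n observations with total T = Σxᵢ is Gamma(α+n, β+T).
Posterior: Gamma(2.12+11, 14.99+20.5) = Gamma(13.12, 35.49).
The predictive distribution for the next observation is Lomax; its mean is β/(α−1) = 35.49/12.12 = 2.9282.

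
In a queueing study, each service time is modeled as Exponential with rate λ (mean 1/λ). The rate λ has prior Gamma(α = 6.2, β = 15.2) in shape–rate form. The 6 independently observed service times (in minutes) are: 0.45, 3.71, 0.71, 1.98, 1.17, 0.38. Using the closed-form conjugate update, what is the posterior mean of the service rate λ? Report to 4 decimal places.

With a Gamma(shape α, rate β) prior on the exponential rate λ, the posterior after n observations with total T = Σxᵢ is Gamma(α+n, β+T).
Sum of observations T = 8.40 minutes; n = 6.
Posterior: Gamma(6.2+6, 15.2+8.40) = Gamma(12.2, 23.60).
Posterior mean of λ = α/β = 12.2/23.60 = 0.5169.

0.5169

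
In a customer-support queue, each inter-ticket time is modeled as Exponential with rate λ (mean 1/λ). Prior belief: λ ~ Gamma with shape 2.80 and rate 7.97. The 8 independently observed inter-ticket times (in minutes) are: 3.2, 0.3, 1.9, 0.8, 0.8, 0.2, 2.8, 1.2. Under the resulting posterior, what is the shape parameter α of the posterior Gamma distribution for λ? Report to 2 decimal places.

10.80

With a Gamma(shape α, rate β) prior on the exponential rate λ, the posterior after n observations with total T = Σxᵢ is Gamma(α+n, β+T).
Sum of observations T = 11.2 minutes; n = 8.
Posterior: Gamma(2.80+8, 7.97+11.2) = Gamma(10.80, 19.17).
Posterior α = 10.80.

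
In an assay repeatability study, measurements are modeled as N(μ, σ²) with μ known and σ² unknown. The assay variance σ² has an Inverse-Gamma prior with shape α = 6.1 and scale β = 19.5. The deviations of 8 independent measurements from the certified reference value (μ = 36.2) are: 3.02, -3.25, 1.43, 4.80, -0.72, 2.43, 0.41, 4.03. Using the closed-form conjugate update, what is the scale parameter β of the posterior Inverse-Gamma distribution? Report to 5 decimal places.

With known mean μ and an Inverse-Gamma(α, β) prior on σ², the Normal likelihood is conjugate: posterior is Inv-Gamma(α + n/2, β + Σ(xᵢ−μ)²/2).
Σ(xᵢ−μ)² = (3.02)² + (-3.25)² + (1.43)² + (4.80)² + (-0.72)² + (2.43)² + (0.41)² + (4.03)² = 67.6001.
Posterior: Inv-Gamma(6.1 + 8/2, 19.5 + 67.6001/2) = Inv-Gamma(10.10, 53.30005).
Posterior β = 53.30005.

53.30005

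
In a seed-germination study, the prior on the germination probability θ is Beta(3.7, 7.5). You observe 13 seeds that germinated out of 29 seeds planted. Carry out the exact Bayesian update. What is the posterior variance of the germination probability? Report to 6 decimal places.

The Beta prior is conjugate to a Binomial/Bernoulli likelihood; the update adds successes to α and failures to β.
Posterior: Beta(α+k, β+n−k) = Beta(3.7+13, 7.5+16) = Beta(16.7, 23.5).
Var = αβ/((α+β)²(α+β+1)) = 16.7·23.5/(40.2²·41.2) = 0.005894.

0.005894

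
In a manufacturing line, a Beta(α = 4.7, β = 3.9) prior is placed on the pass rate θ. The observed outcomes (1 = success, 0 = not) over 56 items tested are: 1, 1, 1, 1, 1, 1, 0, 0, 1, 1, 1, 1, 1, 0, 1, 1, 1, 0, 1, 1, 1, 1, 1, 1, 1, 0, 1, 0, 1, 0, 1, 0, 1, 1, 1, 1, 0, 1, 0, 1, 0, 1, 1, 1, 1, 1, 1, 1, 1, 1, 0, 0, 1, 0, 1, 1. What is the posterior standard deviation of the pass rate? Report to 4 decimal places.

The Beta prior is conjugate to a Binomial/Bernoulli likelihood; the update adds successes to α and failures to β.
Posterior: Beta(α+k, β+n−k) = Beta(4.7+42, 3.9+14) = Beta(46.7, 17.9).
Var = αβ/((α+β)²(α+β+1)) = 46.7·17.9/(64.6²·65.6) = 0.00305352; SD = √0.00305352 = 0.0553.

0.0553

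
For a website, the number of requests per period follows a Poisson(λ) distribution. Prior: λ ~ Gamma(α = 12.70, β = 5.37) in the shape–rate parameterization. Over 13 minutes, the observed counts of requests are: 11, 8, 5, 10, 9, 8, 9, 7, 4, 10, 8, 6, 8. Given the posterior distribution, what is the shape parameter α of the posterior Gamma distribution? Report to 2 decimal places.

With a Gamma(shape α, rate β) prior, the Poisson likelihood is conjugate: the posterior is Gamma(α + ΣXᵢ, β + n).
Sum of counts S = 103 over n = 13 minutes.
Posterior: Gamma(α+S, β+n) = Gamma(12.70+103, 5.37+13) = Gamma(115.70, 18.37).
Posterior α = 115.70.

115.70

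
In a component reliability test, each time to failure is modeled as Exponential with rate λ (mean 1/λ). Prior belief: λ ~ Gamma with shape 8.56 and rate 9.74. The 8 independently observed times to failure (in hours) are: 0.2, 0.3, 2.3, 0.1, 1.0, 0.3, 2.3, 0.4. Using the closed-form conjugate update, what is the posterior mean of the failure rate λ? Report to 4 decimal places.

With a Gamma(shape α, rate β) prior on the exponential rate λ, the posterior after n observations with total T = Σxᵢ is Gamma(α+n, β+T).
Sum of observations T = 6.9 hours; n = 8.
Posterior: Gamma(8.56+8, 9.74+6.9) = Gamma(16.56, 16.64).
Posterior mean of λ = α/β = 16.56/16.64 = 0.9952.

0.9952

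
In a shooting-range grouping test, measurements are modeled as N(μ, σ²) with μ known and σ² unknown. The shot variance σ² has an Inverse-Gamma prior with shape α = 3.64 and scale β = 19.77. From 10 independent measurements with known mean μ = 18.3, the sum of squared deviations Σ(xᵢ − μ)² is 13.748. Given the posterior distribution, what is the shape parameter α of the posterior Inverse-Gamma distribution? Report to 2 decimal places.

8.64

With known mean μ and an Inverse-Gamma(α, β) prior on σ², the Normal likelihood is conjugate: posterior is Inv-Gamma(α + n/2, β + Σ(xᵢ−μ)²/2).
Posterior: Inv-Gamma(3.64 + 10/2, 19.77 + 13.748/2) = Inv-Gamma(8.64, 26.6440).
Posterior α = 8.64.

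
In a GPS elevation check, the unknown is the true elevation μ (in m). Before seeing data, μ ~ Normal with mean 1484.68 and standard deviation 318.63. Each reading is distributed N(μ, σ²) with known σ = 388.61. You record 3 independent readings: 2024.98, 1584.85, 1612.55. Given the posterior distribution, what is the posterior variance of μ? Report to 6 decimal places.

For Normal data with known variance σ², a Normal(μ₀, σ₀²) prior on μ is conjugate. Posterior precision = 1/σ₀² + n/σ²; posterior mean is the precision-weighted average of μ₀ and x̄.
σ₀² = 318.63² = 101525.0769, σ² = 388.61² = 151017.7321; σ² + n·σ₀² = 151017.7321 + 3·101525.0769 = 455592.9628.
Posterior precision = 1/σ₀² + n/σ² = 1/101525.0769 + 3/151017.7321 = (σ² + n·σ₀²)/(σ₀²σ²) = 455592.9628/(101525.0769·151017.7321); posterior variance σₙ² = σ₀²σ²/(σ² + n·σ₀²) = 101525.0769·151017.7321/455592.9628 = 33653.037067.

33653.037067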